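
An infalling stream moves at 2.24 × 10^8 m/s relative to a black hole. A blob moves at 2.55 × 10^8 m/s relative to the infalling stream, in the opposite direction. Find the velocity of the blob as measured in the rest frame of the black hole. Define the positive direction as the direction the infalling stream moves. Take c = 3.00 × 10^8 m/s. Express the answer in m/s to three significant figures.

-8.49 × 10^7 m/s

In units of c (dividing by 3.00 × 10^8 m/s): v = 0.747, u' = -0.850.
u = (u' + v)/(1 + u'v/c²):
u = (-0.850 + 0.747) / (1 + (-0.850)·0.747) = -0.1033/0.3653 = -0.2828
Converting back: u = -0.2828 × 3.00 × 10^8 m/s.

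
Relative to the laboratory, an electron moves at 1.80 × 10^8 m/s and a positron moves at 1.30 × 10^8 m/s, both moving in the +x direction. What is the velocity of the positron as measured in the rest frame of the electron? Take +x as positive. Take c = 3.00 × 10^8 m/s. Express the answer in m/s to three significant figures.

β_A = 0.600, β_B = 0.433 (dividing each by c = 3.00 × 10^8 m/s).
Transform to A's frame with the inverse velocity-addition law: u' = (u − v)/(1 − uv/c²), taking u = β_B and v = β_A.
u' = (0.433 − 0.600) / (1 − (0.600)(0.433)) = -0.1667/0.7400 = -0.2252.
u' = -0.2252 × 3.00 × 10^8 m/s.

-6.76 × 10^7 m/s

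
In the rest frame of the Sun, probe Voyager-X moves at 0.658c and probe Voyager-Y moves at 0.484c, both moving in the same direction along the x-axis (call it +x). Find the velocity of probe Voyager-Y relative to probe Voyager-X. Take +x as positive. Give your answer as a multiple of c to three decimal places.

β_A = 0.658, β_B = 0.484.
Transform to A's frame with the inverse velocity-addition law: u' = (u − v)/(1 − uv/c²), taking u = β_B and v = β_A.
u' = (0.484 − 0.658) / (1 − (0.658)(0.484)) = -0.1740/0.6815 = -0.2553.

-0.255c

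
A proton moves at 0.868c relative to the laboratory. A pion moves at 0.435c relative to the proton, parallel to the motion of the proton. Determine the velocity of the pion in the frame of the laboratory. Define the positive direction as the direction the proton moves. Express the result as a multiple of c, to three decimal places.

0.946c

With v = 0.868 and u' = 0.435 (in units of c),
u = (u' + v)/(1 + u'v/c²):
u = (0.435 + 0.868) / (1 + 0.435·0.868) = 1.3030/1.3776 = 0.9459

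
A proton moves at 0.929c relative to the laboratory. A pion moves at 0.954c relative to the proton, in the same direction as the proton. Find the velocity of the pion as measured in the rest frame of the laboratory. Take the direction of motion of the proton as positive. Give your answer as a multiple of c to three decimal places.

0.998c

With v = 0.929 and u' = 0.954 (in units of c),
u = (u' + v)/(1 + u'v/c²):
u = (0.954 + 0.929) / (1 + 0.954·0.929) = 1.8830/1.8863 = 0.9983
(Galilean addition would give +1.883c, exceeding c.)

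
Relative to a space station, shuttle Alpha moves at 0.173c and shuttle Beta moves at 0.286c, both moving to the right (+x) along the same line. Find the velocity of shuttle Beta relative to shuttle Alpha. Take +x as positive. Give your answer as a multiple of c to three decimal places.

β_A = 0.173, β_B = 0.286.
Transform to A's frame with the inverse velocity-addition law: u' = (u − v)/(1 − uv/c²), taking u = β_B and v = β_A.
u' = (0.286 − 0.173) / (1 − (0.173)(0.286)) = 0.1130/0.9505 = 0.1189.

+0.119c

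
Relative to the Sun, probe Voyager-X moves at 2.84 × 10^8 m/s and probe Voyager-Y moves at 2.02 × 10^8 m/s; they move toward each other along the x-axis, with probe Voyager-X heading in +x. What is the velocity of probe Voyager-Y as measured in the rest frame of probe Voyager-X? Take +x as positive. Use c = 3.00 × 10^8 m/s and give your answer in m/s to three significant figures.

β_A = 0.947, β_B = -0.673 (dividing each by c = 3.00 × 10^8 m/s).
Transform to A's frame with the inverse velocity-addition law: u' = (u − v)/(1 − uv/c²), taking u = β_B and v = β_A.
u' = (-0.673 − 0.947) / (1 − (0.947)(-0.673)) = -1.6200/1.6374 = -0.9894.
u' = -0.9894 × 3.00 × 10^8 m/s.

-2.97 × 10^8 m/s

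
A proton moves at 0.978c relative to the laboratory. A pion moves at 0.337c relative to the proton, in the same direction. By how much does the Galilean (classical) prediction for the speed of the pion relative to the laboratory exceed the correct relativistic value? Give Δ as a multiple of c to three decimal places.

Galilean: u_cl = 0.337 + 0.978 = 1.3150.
Relativistic: u_rel = (0.337 + 0.978) / (1 + 0.337·0.978) = 1.3150/1.3296 = 0.9890.
Δ = 1.3150 − 0.9890 = 0.3260.
(The classical prediction exceeds c; the relativistic result does not.)

Δ = 0.326c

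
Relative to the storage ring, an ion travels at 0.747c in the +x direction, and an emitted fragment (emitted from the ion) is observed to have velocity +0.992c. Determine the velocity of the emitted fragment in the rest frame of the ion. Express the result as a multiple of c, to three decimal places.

Invert the composition law: u' = (u − v)/(1 − uv/c²).
u' = (0.992 − 0.747) / (1 − (0.992)(0.747)) = 0.2450/0.2590 = 0.9460.

+0.946c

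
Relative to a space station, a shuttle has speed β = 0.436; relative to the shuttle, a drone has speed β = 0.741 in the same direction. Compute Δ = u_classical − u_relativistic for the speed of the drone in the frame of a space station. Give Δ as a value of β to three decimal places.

Galilean: u_cl = 0.741 + 0.436 = 1.1770.
Relativistic: u_rel = (0.741 + 0.436) / (1 + 0.741·0.436) = 1.1770/1.3231 = 0.8896.
Δ = 1.1770 − 0.8896 = 0.2874.
(The classical prediction exceeds c; the relativistic result does not.)

Δ = 0.287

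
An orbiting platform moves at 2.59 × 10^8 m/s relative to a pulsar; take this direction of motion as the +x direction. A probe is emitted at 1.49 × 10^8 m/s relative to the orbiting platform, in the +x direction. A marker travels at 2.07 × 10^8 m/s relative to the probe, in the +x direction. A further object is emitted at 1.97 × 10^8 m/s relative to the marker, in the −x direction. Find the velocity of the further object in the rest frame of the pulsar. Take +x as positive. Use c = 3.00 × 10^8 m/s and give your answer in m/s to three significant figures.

Apply u = (u' + v)/(1 + u'v/c²) successively, working outward toward the pulsar.
(Dividing each given speed by c = 3.00 × 10^8 m/s to work in units of c.)
Start: velocity of the orbiting platform relative to the pulsar = 0.8633c.
Compose with the probe (u' = 0.497 in the orbiting platform frame): u_1 = (0.497 + 0.863) / (1 + 0.497·0.863) = 1.3600/1.4288 = 0.9519.
Compose with the marker (u' = 0.690 in the probe frame): u_2 = (0.690 + 0.952) / (1 + 0.690·0.952) = 1.6419/1.6568 = 0.9910.
Compose with the further object (u' = -0.657 in the marker frame): u_3 = (-0.657 + 0.991) / (1 + (-0.657)·0.991) = 0.3343/0.3492 = 0.9573.
So u = 0.9573 × 3.00 × 10^8 m/s.

+2.87 × 10^8 m/s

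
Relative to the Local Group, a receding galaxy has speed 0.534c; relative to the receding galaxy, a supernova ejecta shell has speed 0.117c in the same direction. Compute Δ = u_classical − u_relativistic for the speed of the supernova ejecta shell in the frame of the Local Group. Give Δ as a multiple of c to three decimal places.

Δ = 0.038c

Galilean: u_cl = 0.117 + 0.534 = 0.6510.
Relativistic: u_rel = (0.117 + 0.534) / (1 + 0.117·0.534) = 0.6510/1.0625 = 0.6127.
Δ = 0.6510 − 0.6127 = 0.0383.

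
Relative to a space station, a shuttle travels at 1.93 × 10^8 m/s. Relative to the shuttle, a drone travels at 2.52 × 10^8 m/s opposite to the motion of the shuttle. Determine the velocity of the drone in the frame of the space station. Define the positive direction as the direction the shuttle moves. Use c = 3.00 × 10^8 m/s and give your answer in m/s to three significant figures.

In units of c (dividing by 3.00 × 10^8 m/s): v = 0.643, u' = -0.840.
u = (u' + v)/(1 + u'v/c²):
u = (-0.840 + 0.643) / (1 + (-0.840)·0.643) = -0.1967/0.4596 = -0.4279
(Galilean addition would give -0.197c.)
Converting back: u = -0.4279 × 3.00 × 10^8 m/s.

-1.28 × 10^8 m/s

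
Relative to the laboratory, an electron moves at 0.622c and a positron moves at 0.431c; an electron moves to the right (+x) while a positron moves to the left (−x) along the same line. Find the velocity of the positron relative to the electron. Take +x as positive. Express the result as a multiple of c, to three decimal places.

-0.830c

β_A = 0.622, β_B = -0.431.
Transform to A's frame with the inverse velocity-addition law: u' = (u − v)/(1 − uv/c²), taking u = β_B and v = β_A.
u' = (-0.431 − 0.622) / (1 − (0.622)(-0.431)) = -1.0530/1.2681 = -0.8304.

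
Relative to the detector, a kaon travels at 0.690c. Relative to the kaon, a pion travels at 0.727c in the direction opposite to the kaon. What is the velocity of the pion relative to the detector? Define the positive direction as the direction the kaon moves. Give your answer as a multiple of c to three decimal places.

With v = 0.690 and u' = -0.727 (in units of c),
u = (u' + v)/(1 + u'v/c²):
u = (-0.727 + 0.690) / (1 + (-0.727)·0.690) = -0.0370/0.4984 = -0.0742

-0.074c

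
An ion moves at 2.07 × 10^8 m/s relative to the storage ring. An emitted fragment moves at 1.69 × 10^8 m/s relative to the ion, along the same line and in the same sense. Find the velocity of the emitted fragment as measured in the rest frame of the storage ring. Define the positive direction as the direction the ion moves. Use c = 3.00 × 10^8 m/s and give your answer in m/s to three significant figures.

2.71 × 10^8 m/s

In units of c (dividing by 3.00 × 10^8 m/s): v = 0.690, u' = 0.563.
u = (u' + v)/(1 + u'v/c²):
u = (0.563 + 0.690) / (1 + 0.563·0.690) = 1.2533/1.3887 = 0.9025
Converting back: u = 0.9025 × 3.00 × 10^8 m/s.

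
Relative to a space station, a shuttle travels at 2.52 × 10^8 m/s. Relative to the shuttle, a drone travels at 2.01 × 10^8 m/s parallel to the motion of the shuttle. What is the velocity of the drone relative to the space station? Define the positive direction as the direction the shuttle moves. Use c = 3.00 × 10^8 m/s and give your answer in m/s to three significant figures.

In units of c (dividing by 3.00 × 10^8 m/s): v = 0.840, u' = 0.670.
u = (u' + v)/(1 + u'v/c²):
u = (0.670 + 0.840) / (1 + 0.670·0.840) = 1.5100/1.5628 = 0.9662
(Galilean addition would give +1.510c, exceeding c.)
Converting back: u = 0.9662 × 3.00 × 10^8 m/s.

2.90 × 10^8 m/s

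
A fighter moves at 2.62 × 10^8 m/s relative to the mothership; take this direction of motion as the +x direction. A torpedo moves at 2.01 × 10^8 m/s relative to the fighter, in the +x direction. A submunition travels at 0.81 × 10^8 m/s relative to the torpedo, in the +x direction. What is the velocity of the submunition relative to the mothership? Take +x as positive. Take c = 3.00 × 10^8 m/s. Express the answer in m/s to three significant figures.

2.95 × 10^8 m/s

Apply u = (u' + v)/(1 + u'v/c²) successively, working outward toward the mothership.
(Dividing each given speed by c = 3.00 × 10^8 m/s to work in units of c.)
Start: velocity of the fighter relative to the mothership = 0.8733c.
Compose with the torpedo (u' = 0.670 in the fighter frame): u_1 = (0.670 + 0.873) / (1 + 0.670·0.873) = 1.5433/1.5851 = 0.9736.
Compose with the submunition (u' = 0.270 in the torpedo frame): u_2 = (0.270 + 0.974) / (1 + 0.270·0.974) = 1.2436/1.2629 = 0.9848.
So u = 0.9848 × 3.00 × 10^8 m/s.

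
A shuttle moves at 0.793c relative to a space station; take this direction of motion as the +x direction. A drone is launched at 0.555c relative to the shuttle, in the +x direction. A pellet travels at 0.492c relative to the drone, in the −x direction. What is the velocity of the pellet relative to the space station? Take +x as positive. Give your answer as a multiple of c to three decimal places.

Apply u = (u' + v)/(1 + u'v/c²) successively, working outward toward the space station.
Start: velocity of the shuttle relative to the space station = 0.7930c.
Compose with the drone (u' = 0.555 in the shuttle frame): u_1 = (0.555 + 0.793) / (1 + 0.555·0.793) = 1.3480/1.4401 = 0.9360.
Compose with the pellet (u' = -0.492 in the drone frame): u_2 = (-0.492 + 0.936) / (1 + (-0.492)·0.936) = 0.4440/0.5395 = 0.8231.

+0.823c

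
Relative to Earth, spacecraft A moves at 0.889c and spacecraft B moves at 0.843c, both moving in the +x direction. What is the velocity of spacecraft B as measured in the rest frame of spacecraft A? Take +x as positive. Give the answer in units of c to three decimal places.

β_A = 0.889, β_B = 0.843.
Transform to A's frame with the inverse velocity-addition law: u' = (u − v)/(1 − uv/c²), taking u = β_B and v = β_A.
u' = (0.843 − 0.889) / (1 − (0.889)(0.843)) = -0.0460/0.2506 = -0.1836.

-0.184c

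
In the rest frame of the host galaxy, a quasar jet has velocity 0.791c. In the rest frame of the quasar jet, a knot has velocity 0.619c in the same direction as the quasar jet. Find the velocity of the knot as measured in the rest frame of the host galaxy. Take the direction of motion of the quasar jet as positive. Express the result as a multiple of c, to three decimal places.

0.947c

With v = 0.791 and u' = 0.619 (in units of c),
u = (u' + v)/(1 + u'v/c²):
u = (0.619 + 0.791) / (1 + 0.619·0.791) = 1.4100/1.4896 = 0.9465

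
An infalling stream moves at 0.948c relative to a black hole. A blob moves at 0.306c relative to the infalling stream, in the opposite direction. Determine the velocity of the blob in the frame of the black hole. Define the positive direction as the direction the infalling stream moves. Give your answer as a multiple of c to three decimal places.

+0.904c

With v = 0.948 and u' = -0.306 (in units of c),
u = (u' + v)/(1 + u'v/c²):
u = (-0.306 + 0.948) / (1 + (-0.306)·0.948) = 0.6420/0.7099 = 0.9043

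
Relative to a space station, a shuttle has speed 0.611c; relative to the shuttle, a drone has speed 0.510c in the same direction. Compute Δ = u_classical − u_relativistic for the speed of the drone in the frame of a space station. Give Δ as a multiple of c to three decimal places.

Δ = 0.266c

Galilean: u_cl = 0.510 + 0.611 = 1.1210.
Relativistic: u_rel = (0.510 + 0.611) / (1 + 0.510·0.611) = 1.1210/1.3116 = 0.8547.
Δ = 1.1210 − 0.8547 = 0.2663.
(The classical prediction exceeds c; the relativistic result does not.)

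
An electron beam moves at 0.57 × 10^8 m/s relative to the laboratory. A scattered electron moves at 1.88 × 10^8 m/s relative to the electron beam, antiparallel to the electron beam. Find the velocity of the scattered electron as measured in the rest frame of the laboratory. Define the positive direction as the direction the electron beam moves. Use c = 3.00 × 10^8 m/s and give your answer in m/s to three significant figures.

-1.49 × 10^8 m/s

In units of c (dividing by 3.00 × 10^8 m/s): v = 0.190, u' = -0.627.
u = (u' + v)/(1 + u'v/c²):
u = (-0.627 + 0.190) / (1 + (-0.627)·0.190) = -0.4367/0.8809 = -0.4957
Converting back: u = -0.4957 × 3.00 × 10^8 m/s.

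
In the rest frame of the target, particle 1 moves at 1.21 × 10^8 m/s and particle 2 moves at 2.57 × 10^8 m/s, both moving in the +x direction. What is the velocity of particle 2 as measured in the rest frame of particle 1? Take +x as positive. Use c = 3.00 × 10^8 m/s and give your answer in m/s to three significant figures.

β_A = 0.403, β_B = 0.857 (dividing each by c = 3.00 × 10^8 m/s).
Transform to A's frame with the inverse velocity-addition law: u' = (u − v)/(1 − uv/c²), taking u = β_B and v = β_A.
u' = (0.857 − 0.403) / (1 − (0.403)(0.857)) = 0.4533/0.6545 = 0.6927.
u' = 0.6927 × 3.00 × 10^8 m/s.

+2.08 × 10^8 m/s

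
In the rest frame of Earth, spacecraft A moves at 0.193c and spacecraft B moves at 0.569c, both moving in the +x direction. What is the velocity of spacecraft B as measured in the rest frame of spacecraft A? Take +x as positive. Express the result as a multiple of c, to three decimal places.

β_A = 0.193, β_B = 0.569.
Transform to A's frame with the inverse velocity-addition law: u' = (u − v)/(1 − uv/c²), taking u = β_B and v = β_A.
u' = (0.569 − 0.193) / (1 − (0.193)(0.569)) = 0.3760/0.8902 = 0.4224.

+0.422c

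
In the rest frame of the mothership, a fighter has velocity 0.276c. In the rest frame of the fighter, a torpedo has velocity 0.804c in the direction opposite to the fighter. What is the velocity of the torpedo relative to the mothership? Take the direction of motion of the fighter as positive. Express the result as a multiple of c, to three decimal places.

With v = 0.276 and u' = -0.804 (in units of c),
u = (u' + v)/(1 + u'v/c²):
u = (-0.804 + 0.276) / (1 + (-0.804)·0.276) = -0.5280/0.7781 = -0.6786

-0.679c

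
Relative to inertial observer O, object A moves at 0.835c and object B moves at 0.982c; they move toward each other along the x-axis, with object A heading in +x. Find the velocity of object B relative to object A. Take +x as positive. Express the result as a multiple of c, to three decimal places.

-0.998c

β_A = 0.835, β_B = -0.982.
Transform to A's frame with the inverse velocity-addition law: u' = (u − v)/(1 − uv/c²), taking u = β_B and v = β_A.
u' = (-0.982 − 0.835) / (1 − (0.835)(-0.982)) = -1.8170/1.8200 = -0.9984.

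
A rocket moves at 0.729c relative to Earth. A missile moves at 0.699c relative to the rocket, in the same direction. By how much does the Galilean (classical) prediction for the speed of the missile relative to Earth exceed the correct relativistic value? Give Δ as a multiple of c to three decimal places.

Galilean: u_cl = 0.699 + 0.729 = 1.4280.
Relativistic: u_rel = (0.699 + 0.729) / (1 + 0.699·0.729) = 1.4280/1.5096 = 0.9460.
Δ = 1.4280 − 0.9460 = 0.4820.
(The classical prediction exceeds c; the relativistic result does not.)

Δ = 0.482c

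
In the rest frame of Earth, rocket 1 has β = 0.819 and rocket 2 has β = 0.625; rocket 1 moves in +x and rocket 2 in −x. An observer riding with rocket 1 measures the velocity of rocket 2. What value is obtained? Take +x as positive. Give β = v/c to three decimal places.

β_A = 0.819, β_B = -0.625.
Transform to A's frame with the inverse velocity-addition law: u' = (u − v)/(1 − uv/c²), taking u = β_B and v = β_A.
u' = (-0.625 − 0.819) / (1 − (0.819)(-0.625)) = -1.4440/1.5119 = -0.9551.

β = -0.955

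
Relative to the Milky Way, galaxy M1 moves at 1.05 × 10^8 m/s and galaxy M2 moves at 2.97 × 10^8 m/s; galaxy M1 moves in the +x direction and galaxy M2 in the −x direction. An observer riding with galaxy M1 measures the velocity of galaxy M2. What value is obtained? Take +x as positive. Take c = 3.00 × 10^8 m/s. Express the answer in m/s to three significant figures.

β_A = 0.350, β_B = -0.990 (dividing each by c = 3.00 × 10^8 m/s).
Transform to A's frame with the inverse velocity-addition law: u' = (u − v)/(1 − uv/c²), taking u = β_B and v = β_A.
u' = (-0.990 − 0.350) / (1 − (0.350)(-0.990)) = -1.3400/1.3465 = -0.9952.
u' = -0.9952 × 3.00 × 10^8 m/s.

-2.99 × 10^8 m/s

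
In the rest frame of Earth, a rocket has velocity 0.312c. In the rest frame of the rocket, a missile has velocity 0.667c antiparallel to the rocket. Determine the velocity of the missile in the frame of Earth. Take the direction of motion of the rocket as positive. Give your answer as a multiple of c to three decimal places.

-0.448c

With v = 0.312 and u' = -0.667 (in units of c),
u = (u' + v)/(1 + u'v/c²):
u = (-0.667 + 0.312) / (1 + (-0.667)·0.312) = -0.3550/0.7919 = -0.4483
(Galilean addition would give -0.355c.)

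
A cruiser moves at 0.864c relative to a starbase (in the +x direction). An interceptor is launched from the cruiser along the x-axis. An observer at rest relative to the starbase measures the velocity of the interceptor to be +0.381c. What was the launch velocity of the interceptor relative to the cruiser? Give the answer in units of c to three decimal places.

-0.720c

Invert the composition law: u' = (u − v)/(1 − uv/c²).
u' = (0.381 − 0.864) / (1 − (0.381)(0.864)) = -0.4830/0.6708 = -0.7200.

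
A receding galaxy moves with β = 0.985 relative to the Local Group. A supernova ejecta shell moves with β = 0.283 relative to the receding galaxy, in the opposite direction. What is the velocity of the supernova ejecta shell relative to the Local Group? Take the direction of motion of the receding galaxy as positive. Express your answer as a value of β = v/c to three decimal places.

β = +0.973

With v = 0.985 and u' = -0.283 (in units of c),
u = (u' + v)/(1 + u'v/c²):
u = (-0.283 + 0.985) / (1 + (-0.283)·0.985) = 0.7020/0.7212 = 0.9733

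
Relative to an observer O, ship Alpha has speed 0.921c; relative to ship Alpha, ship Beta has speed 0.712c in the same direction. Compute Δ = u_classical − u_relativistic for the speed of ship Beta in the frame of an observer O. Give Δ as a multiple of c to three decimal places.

Galilean: u_cl = 0.712 + 0.921 = 1.6330.
Relativistic: u_rel = (0.712 + 0.921) / (1 + 0.712·0.921) = 1.6330/1.6558 = 0.9863.
Δ = 1.6330 − 0.9863 = 0.6467.
(The classical prediction exceeds c; the relativistic result does not.)

Δ = 0.647c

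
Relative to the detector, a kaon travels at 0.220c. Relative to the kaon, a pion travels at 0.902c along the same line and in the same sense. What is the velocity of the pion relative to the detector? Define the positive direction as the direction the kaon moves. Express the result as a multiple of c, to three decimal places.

With v = 0.220 and u' = 0.902 (in units of c),
u = (u' + v)/(1 + u'v/c²):
u = (0.902 + 0.220) / (1 + 0.902·0.220) = 1.1220/1.1984 = 0.9362

0.936c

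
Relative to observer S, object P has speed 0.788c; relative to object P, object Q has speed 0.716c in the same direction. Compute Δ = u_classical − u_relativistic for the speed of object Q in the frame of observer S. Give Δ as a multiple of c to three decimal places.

Δ = 0.542c

Galilean: u_cl = 0.716 + 0.788 = 1.5040.
Relativistic: u_rel = (0.716 + 0.788) / (1 + 0.716·0.788) = 1.5040/1.5642 = 0.9615.
Δ = 1.5040 − 0.9615 = 0.5425.
(The classical prediction exceeds c; the relativistic result does not.)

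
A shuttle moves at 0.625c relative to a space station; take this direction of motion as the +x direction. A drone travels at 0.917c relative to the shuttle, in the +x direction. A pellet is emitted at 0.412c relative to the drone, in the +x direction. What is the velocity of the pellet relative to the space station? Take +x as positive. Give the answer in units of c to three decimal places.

0.992c

Apply u = (u' + v)/(1 + u'v/c²) successively, working outward toward the space station.
Start: velocity of the shuttle relative to the space station = 0.6250c.
Compose with the drone (u' = 0.917 in the shuttle frame): u_1 = (0.917 + 0.625) / (1 + 0.917·0.625) = 1.5420/1.5731 = 0.9802.
Compose with the pellet (u' = 0.412 in the drone frame): u_2 = (0.412 + 0.980) / (1 + 0.412·0.980) = 1.3922/1.4038 = 0.9917.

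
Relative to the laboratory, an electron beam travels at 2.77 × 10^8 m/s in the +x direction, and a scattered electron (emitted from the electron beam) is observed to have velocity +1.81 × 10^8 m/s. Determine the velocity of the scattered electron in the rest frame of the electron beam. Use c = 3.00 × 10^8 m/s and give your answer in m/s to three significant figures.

-2.17 × 10^8 m/s

v = 0.923c, u = 0.603c.
Invert the composition law: u' = (u − v)/(1 − uv/c²).
u' = (0.603 − 0.923) / (1 − (0.603)(0.923)) = -0.3200/0.4429 = -0.7225.
u' = -0.7225 × 3.00 × 10^8 m/s.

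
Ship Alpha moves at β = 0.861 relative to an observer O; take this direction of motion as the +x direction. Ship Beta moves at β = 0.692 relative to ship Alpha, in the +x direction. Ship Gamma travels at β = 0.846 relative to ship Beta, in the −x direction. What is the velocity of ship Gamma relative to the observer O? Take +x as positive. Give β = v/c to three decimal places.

Apply u = (u' + v)/(1 + u'v/c²) successively, working outward toward the observer O.
Start: velocity of ship Alpha relative to the observer O = 0.8610c.
Compose with ship Beta (u' = 0.692 in ship Alpha frame): u_1 = (0.692 + 0.861) / (1 + 0.692·0.861) = 1.5530/1.5958 = 0.9732.
Compose with ship Gamma (u' = -0.846 in ship Beta frame): u_2 = (-0.846 + 0.973) / (1 + (-0.846)·0.973) = 0.1272/0.1767 = 0.7197.

β = +0.720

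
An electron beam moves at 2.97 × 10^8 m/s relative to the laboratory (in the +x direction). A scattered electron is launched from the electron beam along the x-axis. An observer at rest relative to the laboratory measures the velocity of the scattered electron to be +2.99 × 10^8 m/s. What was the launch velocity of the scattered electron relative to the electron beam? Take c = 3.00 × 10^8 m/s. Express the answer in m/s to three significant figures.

v = 0.990c, u = 0.997c.
Invert the composition law: u' = (u − v)/(1 − uv/c²).
u' = (0.997 − 0.990) / (1 − (0.997)(0.990)) = 0.0067/0.0133 = 0.5013.
u' = 0.5013 × 3.00 × 10^8 m/s.

+1.50 × 10^8 m/s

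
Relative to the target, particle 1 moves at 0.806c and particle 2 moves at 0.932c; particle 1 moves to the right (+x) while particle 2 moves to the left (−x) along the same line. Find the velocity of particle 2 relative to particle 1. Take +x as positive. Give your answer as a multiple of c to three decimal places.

-0.992c

β_A = 0.806, β_B = -0.932.
Transform to A's frame with the inverse velocity-addition law: u' = (u − v)/(1 − uv/c²), taking u = β_B and v = β_A.
u' = (-0.932 − 0.806) / (1 − (0.806)(-0.932)) = -1.7380/1.7512 = -0.9925.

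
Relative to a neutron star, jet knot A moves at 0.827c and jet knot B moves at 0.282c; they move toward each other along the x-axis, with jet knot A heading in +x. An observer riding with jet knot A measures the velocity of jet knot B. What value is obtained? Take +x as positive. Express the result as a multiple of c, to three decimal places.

-0.899c

β_A = 0.827, β_B = -0.282.
Transform to A's frame with the inverse velocity-addition law: u' = (u − v)/(1 − uv/c²), taking u = β_B and v = β_A.
u' = (-0.282 − 0.827) / (1 − (0.827)(-0.282)) = -1.1090/1.2332 = -0.8993.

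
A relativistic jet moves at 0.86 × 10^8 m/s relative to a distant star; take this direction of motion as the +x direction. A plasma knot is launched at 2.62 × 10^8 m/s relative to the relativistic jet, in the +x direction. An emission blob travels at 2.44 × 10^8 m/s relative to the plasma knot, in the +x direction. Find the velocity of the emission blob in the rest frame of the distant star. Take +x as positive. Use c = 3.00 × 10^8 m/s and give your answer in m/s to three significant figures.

Apply u = (u' + v)/(1 + u'v/c²) successively, working outward toward the distant star.
(Dividing each given speed by c = 3.00 × 10^8 m/s to work in units of c.)
Start: velocity of the relativistic jet relative to the distant star = 0.2867c.
Compose with the plasma knot (u' = 0.873 in the relativistic jet frame): u_1 = (0.873 + 0.287) / (1 + 0.873·0.287) = 1.1600/1.2504 = 0.9277.
Compose with the emission blob (u' = 0.813 in the plasma knot frame): u_2 = (0.813 + 0.928) / (1 + 0.813·0.928) = 1.7411/1.7546 = 0.9923.
So u = 0.9923 × 3.00 × 10^8 m/s.

2.98 × 10^8 m/s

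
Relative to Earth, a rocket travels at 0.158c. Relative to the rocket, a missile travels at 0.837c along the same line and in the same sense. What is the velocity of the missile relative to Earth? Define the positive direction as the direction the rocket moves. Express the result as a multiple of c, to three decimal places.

0.879c

With v = 0.158 and u' = 0.837 (in units of c),
u = (u' + v)/(1 + u'v/c²):
u = (0.837 + 0.158) / (1 + 0.837·0.158) = 0.9950/1.1322 = 0.8788
(Galilean addition would give +0.995c.)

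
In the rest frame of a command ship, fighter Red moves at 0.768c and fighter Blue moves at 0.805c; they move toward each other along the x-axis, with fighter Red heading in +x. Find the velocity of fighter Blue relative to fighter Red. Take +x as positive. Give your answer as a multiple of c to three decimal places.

-0.972c

β_A = 0.768, β_B = -0.805.
Transform to A's frame with the inverse velocity-addition law: u' = (u − v)/(1 − uv/c²), taking u = β_B and v = β_A.
u' = (-0.805 − 0.768) / (1 − (0.768)(-0.805)) = -1.5730/1.6182 = -0.9720.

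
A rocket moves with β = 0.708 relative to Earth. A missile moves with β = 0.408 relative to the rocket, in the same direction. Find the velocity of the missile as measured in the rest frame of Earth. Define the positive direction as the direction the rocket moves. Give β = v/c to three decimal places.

With v = 0.708 and u' = 0.408 (in units of c),
u = (u' + v)/(1 + u'v/c²):
u = (0.408 + 0.708) / (1 + 0.408·0.708) = 1.1160/1.2889 = 0.8659

β = 0.866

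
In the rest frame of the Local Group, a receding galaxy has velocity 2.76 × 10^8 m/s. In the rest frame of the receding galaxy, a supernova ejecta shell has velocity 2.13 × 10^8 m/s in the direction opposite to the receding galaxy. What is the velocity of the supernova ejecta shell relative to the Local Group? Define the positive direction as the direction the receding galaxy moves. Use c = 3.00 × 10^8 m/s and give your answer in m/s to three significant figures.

+1.82 × 10^8 m/s

In units of c (dividing by 3.00 × 10^8 m/s): v = 0.920, u' = -0.710.
u = (u' + v)/(1 + u'v/c²):
u = (-0.710 + 0.920) / (1 + (-0.710)·0.920) = 0.2100/0.3468 = 0.6055
Converting back: u = 0.6055 × 3.00 × 10^8 m/s.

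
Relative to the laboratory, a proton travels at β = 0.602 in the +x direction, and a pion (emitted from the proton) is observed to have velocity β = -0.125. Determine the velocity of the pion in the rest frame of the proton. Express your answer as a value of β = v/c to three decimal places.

Invert the composition law: u' = (u − v)/(1 − uv/c²).
u' = (-0.125 − 0.602) / (1 − (-0.125)(0.602)) = -0.7270/1.0753 = -0.6761.

β = -0.676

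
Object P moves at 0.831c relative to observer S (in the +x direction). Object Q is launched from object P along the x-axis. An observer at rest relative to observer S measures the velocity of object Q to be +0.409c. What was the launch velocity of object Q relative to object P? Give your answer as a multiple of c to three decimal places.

-0.639c

Invert the composition law: u' = (u − v)/(1 − uv/c²).
u' = (0.409 − 0.831) / (1 − (0.409)(0.831)) = -0.4220/0.6601 = -0.6393.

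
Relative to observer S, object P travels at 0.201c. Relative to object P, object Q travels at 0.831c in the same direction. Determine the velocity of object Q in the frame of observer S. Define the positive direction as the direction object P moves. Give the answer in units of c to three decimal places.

With v = 0.201 and u' = 0.831 (in units of c),
u = (u' + v)/(1 + u'v/c²):
u = (0.831 + 0.201) / (1 + 0.831·0.201) = 1.0320/1.1670 = 0.8843

0.884c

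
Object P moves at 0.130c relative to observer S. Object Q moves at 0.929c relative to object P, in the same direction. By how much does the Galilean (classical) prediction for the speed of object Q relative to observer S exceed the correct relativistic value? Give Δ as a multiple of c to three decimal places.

Galilean: u_cl = 0.929 + 0.130 = 1.0590.
Relativistic: u_rel = (0.929 + 0.130) / (1 + 0.929·0.130) = 1.0590/1.1208 = 0.9449.
Δ = 1.0590 − 0.9449 = 0.1141.
(The classical prediction exceeds c; the relativistic result does not.)

Δ = 0.114c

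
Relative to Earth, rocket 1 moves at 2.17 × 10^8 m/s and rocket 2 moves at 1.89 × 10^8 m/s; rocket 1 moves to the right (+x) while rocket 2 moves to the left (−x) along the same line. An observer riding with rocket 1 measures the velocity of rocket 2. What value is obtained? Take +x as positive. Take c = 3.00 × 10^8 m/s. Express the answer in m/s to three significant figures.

-2.79 × 10^8 m/s

β_A = 0.723, β_B = -0.630 (dividing each by c = 3.00 × 10^8 m/s).
Transform to A's frame with the inverse velocity-addition law: u' = (u − v)/(1 − uv/c²), taking u = β_B and v = β_A.
u' = (-0.630 − 0.723) / (1 − (0.723)(-0.630)) = -1.3533/1.4557 = -0.9297.
u' = -0.9297 × 3.00 × 10^8 m/s.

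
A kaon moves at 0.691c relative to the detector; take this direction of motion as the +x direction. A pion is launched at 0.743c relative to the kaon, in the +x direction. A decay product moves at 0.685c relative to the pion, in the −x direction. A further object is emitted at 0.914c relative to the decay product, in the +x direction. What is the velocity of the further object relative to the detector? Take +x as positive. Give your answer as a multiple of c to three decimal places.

+0.987c

Apply u = (u' + v)/(1 + u'v/c²) successively, working outward toward the detector.
Start: velocity of the kaon relative to the detector = 0.6910c.
Compose with the pion (u' = 0.743 in the kaon frame): u_1 = (0.743 + 0.691) / (1 + 0.743·0.691) = 1.4340/1.5134 = 0.9475.
Compose with the decay product (u' = -0.685 in the pion frame): u_2 = (-0.685 + 0.948) / (1 + (-0.685)·0.948) = 0.2625/0.3509 = 0.7481.
Compose with the further object (u' = 0.914 in the decay product frame): u_3 = (0.914 + 0.748) / (1 + 0.914·0.748) = 1.6621/1.6837 = 0.9871.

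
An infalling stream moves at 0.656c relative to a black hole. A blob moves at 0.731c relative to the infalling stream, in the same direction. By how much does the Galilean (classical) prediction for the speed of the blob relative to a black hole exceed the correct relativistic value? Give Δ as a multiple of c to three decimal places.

Δ = 0.450c

Galilean: u_cl = 0.731 + 0.656 = 1.3870.
Relativistic: u_rel = (0.731 + 0.656) / (1 + 0.731·0.656) = 1.3870/1.4795 = 0.9375.
Δ = 1.3870 − 0.9375 = 0.4495.
(The classical prediction exceeds c; the relativistic result does not.)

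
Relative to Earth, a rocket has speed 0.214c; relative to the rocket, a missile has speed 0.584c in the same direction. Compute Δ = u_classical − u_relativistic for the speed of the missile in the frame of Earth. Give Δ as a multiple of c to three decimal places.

Δ = 0.089c

Galilean: u_cl = 0.584 + 0.214 = 0.7980.
Relativistic: u_rel = (0.584 + 0.214) / (1 + 0.584·0.214) = 0.7980/1.1250 = 0.7093.
Δ = 0.7980 − 0.7093 = 0.0887.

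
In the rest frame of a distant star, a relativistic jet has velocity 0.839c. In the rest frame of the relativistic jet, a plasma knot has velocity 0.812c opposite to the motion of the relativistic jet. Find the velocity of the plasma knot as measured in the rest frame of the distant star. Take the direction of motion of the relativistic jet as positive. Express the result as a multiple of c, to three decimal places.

+0.085c

With v = 0.839 and u' = -0.812 (in units of c),
u = (u' + v)/(1 + u'v/c²):
u = (-0.812 + 0.839) / (1 + (-0.812)·0.839) = 0.0270/0.3187 = 0.0847
(Galilean addition would give +0.027c.)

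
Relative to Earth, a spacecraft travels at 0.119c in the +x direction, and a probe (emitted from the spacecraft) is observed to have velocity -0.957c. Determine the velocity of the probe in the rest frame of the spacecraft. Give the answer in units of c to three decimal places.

Invert the composition law: u' = (u − v)/(1 − uv/c²).
u' = (-0.957 − 0.119) / (1 − (-0.957)(0.119)) = -1.0760/1.1139 = -0.9660.

-0.966c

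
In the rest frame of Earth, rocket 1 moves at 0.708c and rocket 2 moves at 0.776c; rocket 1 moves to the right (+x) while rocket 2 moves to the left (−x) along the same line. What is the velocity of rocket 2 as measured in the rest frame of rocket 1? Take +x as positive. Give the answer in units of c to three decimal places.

-0.958c

β_A = 0.708, β_B = -0.776.
Transform to A's frame with the inverse velocity-addition law: u' = (u − v)/(1 − uv/c²), taking u = β_B and v = β_A.
u' = (-0.776 − 0.708) / (1 − (0.708)(-0.776)) = -1.4840/1.5494 = -0.9578.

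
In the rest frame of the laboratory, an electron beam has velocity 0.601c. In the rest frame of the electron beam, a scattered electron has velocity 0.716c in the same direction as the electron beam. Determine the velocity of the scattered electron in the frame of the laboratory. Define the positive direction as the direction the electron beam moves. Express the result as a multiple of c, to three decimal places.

With v = 0.601 and u' = 0.716 (in units of c),
u = (u' + v)/(1 + u'v/c²):
u = (0.716 + 0.601) / (1 + 0.716·0.601) = 1.3170/1.4303 = 0.9208
(Galilean addition would give +1.317c, exceeding c.)

0.921c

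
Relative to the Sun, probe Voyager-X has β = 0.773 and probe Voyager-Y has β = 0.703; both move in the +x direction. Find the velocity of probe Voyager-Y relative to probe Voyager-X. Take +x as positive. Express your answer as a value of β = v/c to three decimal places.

β_A = 0.773, β_B = 0.703.
Transform to A's frame with the inverse velocity-addition law: u' = (u − v)/(1 − uv/c²), taking u = β_B and v = β_A.
u' = (0.703 − 0.773) / (1 − (0.773)(0.703)) = -0.0700/0.4566 = -0.1533.

β = -0.153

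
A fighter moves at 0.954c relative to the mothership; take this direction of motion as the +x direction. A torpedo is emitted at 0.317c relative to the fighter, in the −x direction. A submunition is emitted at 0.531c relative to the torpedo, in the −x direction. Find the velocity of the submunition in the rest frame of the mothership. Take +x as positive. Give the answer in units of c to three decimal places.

+0.742c

Apply u = (u' + v)/(1 + u'v/c²) successively, working outward toward the mothership.
Start: velocity of the fighter relative to the mothership = 0.9540c.
Compose with the torpedo (u' = -0.317 in the fighter frame): u_1 = (-0.317 + 0.954) / (1 + (-0.317)·0.954) = 0.6370/0.6976 = 0.9132.
Compose with the submunition (u' = -0.531 in the torpedo frame): u_2 = (-0.531 + 0.913) / (1 + (-0.531)·0.913) = 0.3822/0.5151 = 0.7419.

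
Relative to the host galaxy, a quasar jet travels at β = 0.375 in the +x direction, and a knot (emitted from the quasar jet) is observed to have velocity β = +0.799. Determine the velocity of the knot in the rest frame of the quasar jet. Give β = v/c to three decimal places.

β = +0.605

Invert the composition law: u' = (u − v)/(1 − uv/c²).
u' = (0.799 − 0.375) / (1 − (0.799)(0.375)) = 0.4240/0.7004 = 0.6054.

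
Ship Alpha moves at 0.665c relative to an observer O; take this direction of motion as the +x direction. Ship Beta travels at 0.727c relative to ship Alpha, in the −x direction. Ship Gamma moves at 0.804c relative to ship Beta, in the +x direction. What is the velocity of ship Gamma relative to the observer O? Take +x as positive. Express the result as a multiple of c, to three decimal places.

+0.757c

Apply u = (u' + v)/(1 + u'v/c²) successively, working outward toward the observer O.
Start: velocity of ship Alpha relative to the observer O = 0.6650c.
Compose with ship Beta (u' = -0.727 in ship Alpha frame): u_1 = (-0.727 + 0.665) / (1 + (-0.727)·0.665) = -0.0620/0.5165 = -0.1200.
Compose with ship Gamma (u' = 0.804 in ship Beta frame): u_2 = (0.804 + (-0.120)) / (1 + 0.804·(-0.120)) = 0.6840/0.9035 = 0.7570.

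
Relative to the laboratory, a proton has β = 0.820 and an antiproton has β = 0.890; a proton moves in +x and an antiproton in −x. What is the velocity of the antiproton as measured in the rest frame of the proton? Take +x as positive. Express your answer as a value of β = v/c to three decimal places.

β_A = 0.820, β_B = -0.890.
Transform to A's frame with the inverse velocity-addition law: u' = (u − v)/(1 − uv/c²), taking u = β_B and v = β_A.
u' = (-0.890 − 0.820) / (1 − (0.820)(-0.890)) = -1.7100/1.7298 = -0.9886.

β = -0.989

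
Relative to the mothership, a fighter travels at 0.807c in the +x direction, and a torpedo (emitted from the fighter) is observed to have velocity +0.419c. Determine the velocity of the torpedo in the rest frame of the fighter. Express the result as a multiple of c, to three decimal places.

-0.586c

Invert the composition law: u' = (u − v)/(1 − uv/c²).
u' = (0.419 − 0.807) / (1 − (0.419)(0.807)) = -0.3880/0.6619 = -0.5862.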